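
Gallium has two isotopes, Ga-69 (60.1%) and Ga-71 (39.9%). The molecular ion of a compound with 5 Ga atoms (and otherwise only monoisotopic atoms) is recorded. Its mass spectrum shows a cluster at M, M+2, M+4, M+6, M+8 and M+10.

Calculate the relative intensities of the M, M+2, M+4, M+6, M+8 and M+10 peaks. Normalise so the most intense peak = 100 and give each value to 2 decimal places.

22.69 : 75.31 : 100.00 : 66.39 : 22.04 : 2.93

Expanding (0.601 + 0.399)^5:
P(M) = 0.601^5 = 0.078410
P(M+2) = 5 × 0.601^4 × 0.399^1 = 0.260280
P(M+4) = 10 × 0.601^3 × 0.399^2 = 0.345596
P(M+6) = 10 × 0.601^2 × 0.399^3 = 0.229439
P(M+8) = 5 × 0.601^1 × 0.399^4 = 0.076162
P(M+10) = 0.399^5 = 0.010113
The M+4 peak is largest (0.345596); scaling to 100 gives 22.69 : 75.31 : 100.00 : 66.39 : 22.04 : 2.93.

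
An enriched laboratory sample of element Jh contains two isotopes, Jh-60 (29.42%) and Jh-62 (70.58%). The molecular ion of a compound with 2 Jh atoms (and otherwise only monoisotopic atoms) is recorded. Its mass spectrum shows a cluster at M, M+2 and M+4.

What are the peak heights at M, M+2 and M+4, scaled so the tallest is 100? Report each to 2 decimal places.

17.37 : 83.37 : 100.00

The 2 Jh atoms are independent, so intensities follow the terms of (0.2942 + 0.7058)^2.
P(M) = 0.2942^2 = 0.086554
P(M+2) = 2 × 0.2942^1 × 0.7058^1 = 0.415293
P(M+4) = 0.7058^2 = 0.498154
The M+4 peak is largest (0.498154); scaling to 100 gives 17.37 : 83.37 : 100.00.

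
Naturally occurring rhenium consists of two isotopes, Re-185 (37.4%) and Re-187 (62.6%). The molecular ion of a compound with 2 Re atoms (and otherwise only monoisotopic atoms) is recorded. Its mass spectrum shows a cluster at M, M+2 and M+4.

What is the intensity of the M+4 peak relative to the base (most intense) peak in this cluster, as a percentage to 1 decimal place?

(0.374 + 0.626)^2 gives M 0.1399, M+2 0.4682, M+4 0.3919; the largest is M+2.
P(M+2) = C(2,1) × 0.374^1 × 0.626^1 = 2 × 0.3740 × 0.6260 = 0.468248 (base)
P(M+4) = C(2,2) × 0.374^0 × 0.626^2 = 1 × 1.0000 × 0.391876 = 0.391876
Relative intensity = 0.391876 / 0.468248 × 100 = 83.7

83.7%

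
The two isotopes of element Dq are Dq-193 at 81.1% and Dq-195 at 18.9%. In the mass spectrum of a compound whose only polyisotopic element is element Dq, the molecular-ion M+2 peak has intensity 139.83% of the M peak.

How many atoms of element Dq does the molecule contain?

The M+2/M ratio from n Dq atoms is n · q/p = n · 0.189/0.811.
n = 1.3983 × 0.811/0.189 = 6.00 ≈ 6

6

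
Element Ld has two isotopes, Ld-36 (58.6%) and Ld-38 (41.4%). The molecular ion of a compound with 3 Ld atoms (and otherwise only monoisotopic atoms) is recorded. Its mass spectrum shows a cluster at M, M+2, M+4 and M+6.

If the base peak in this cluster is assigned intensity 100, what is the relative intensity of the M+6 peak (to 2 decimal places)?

16.64

(0.586 + 0.414)^3 gives M 0.2012, M+2 0.4265, M+4 0.3013, M+6 0.0710; the largest is M+2.
P(M+2) = C(3,1) × 0.586^2 × 0.414^1 = 3 × 0.343396 × 0.4140 = 0.426498 (base)
P(M+6) = C(3,3) × 0.586^0 × 0.414^3 = 1 × 1.0000 × 0.07095794 = 0.070958
Relative intensity = 0.070958 / 0.426498 × 100 = 16.64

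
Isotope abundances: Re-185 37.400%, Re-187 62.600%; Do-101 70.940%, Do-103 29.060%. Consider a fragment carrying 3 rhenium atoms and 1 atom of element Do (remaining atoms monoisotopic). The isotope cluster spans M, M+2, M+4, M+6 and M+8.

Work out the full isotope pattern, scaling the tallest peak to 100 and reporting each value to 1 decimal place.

9.6 : 51.9 : 100.0 : 77.7 : 18.4

Rhenium pattern (n=3): 0.05231362 : 0.26268713 : 0.43968487 : 0.24531438
Element Do pattern (n=1): 0.7094 : 0.2906
Convolve the two distributions (both contribute in 2-u steps):
  M: 0.05231362×0.7094 = 0.037111
  M+2: 0.05231362×0.2906 + 0.26268713×0.7094 = 0.201553
  M+4: 0.26268713×0.2906 + 0.43968487×0.7094 = 0.388249
  M+6: 0.43968487×0.2906 + 0.24531438×0.7094 = 0.301798
  M+8: 0.24531438×0.2906 = 0.071288
Scale to base peak (0.388249) = 100: 9.6 : 51.9 : 100.0 : 77.7 : 18.4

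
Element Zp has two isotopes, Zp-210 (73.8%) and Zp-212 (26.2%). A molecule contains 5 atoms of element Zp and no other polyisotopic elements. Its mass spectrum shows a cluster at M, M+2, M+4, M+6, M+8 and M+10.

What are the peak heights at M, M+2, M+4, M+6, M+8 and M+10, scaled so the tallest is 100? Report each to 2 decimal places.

Expanding (0.738 + 0.262)^5:
P(M) = 0.738^5 = 0.218918
P(M+2) = 5 × 0.738^4 × 0.262^1 = 0.388595
P(M+4) = 10 × 0.738^3 × 0.262^2 = 0.275913
P(M+6) = 10 × 0.738^2 × 0.262^3 = 0.097953
P(M+8) = 5 × 0.738^1 × 0.262^4 = 0.017387
P(M+10) = 0.262^5 = 0.001235
The M+2 peak is largest (0.388595); scaling to 100 gives 56.34 : 100.00 : 71.00 : 25.21 : 4.47 : 0.32.

56.34 : 100.00 : 71.00 : 25.21 : 4.47 : 0.32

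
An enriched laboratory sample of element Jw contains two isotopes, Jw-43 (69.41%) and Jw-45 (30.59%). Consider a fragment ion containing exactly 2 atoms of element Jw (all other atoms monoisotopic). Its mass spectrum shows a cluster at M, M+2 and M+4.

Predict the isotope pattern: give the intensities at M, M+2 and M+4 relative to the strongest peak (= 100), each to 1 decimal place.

100.0 : 88.1 : 19.4

The 2 Jw atoms are independent, so intensities follow the terms of (0.6941 + 0.3059)^2.
P(M) = 0.6941^2 = 0.481775
P(M+2) = 2 × 0.6941^1 × 0.3059^1 = 0.424650
P(M+4) = 0.3059^2 = 0.093575
The M peak is largest (0.481775); scaling to 100 gives 100.0 : 88.1 : 19.4.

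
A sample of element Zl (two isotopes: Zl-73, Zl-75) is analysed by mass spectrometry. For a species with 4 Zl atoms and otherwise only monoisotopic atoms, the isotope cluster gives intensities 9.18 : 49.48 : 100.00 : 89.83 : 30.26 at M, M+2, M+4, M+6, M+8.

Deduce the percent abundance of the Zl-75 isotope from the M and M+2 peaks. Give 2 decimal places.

If p is the fraction of Zl that is Zl-73, then I(M+2)/I(M) = [C(4,1)·p^3·(1−p)] / p^4 = 4·(1−p)/p = 49.48/9.18 = 5.3900
(1−p)/p = 5.3900/4 = 1.3475  ⇒  p = 1/(1 + 1.3475) = 0.4260
Zl-73: 42.60%, Zl-75: 57.40%.

57.40%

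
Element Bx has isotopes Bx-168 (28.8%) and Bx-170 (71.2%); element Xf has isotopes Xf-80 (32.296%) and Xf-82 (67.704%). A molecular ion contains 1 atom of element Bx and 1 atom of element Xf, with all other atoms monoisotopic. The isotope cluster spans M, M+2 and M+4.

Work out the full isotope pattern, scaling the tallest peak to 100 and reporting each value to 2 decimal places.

Element Bx pattern (n=1): 0.2880 : 0.7120
Element Xf pattern (n=1): 0.32296 : 0.67704
Convolve the two distributions (both contribute in 2-u steps):
  M: 0.2880×0.32296 = 0.093012
  M+2: 0.2880×0.67704 + 0.7120×0.32296 = 0.424935
  M+4: 0.7120×0.67704 = 0.482052
Scale to base peak (0.482052) = 100: 19.30 : 88.15 : 100.00

19.30 : 88.15 : 100.00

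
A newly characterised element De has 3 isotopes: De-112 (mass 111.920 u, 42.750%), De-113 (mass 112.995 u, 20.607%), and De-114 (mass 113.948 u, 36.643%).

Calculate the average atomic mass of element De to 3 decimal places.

Ar = Σ fᵢ·mᵢ = 0.42750 × 111.920 + 0.20607 × 112.995 + 0.36643 × 113.948
= 47.8458 + 23.2849 + 41.7540 = 112.8847 u

112.885 u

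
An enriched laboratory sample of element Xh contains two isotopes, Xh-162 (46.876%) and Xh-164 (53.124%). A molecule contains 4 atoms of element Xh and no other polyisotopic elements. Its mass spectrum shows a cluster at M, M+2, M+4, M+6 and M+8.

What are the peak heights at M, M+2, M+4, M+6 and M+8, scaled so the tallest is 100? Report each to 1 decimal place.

13.0 : 58.8 : 100.0 : 75.6 : 21.4

Expanding (0.46876 + 0.53124)^4:
P(M) = 0.46876^4 = 0.048284
P(M+2) = 4 × 0.46876^3 × 0.53124^1 = 0.218878
P(M+4) = 6 × 0.46876^2 × 0.53124^2 = 0.372078
P(M+6) = 4 × 0.46876^1 × 0.53124^3 = 0.281114
P(M+8) = 0.53124^4 = 0.079646
The M+4 peak is largest (0.372078); scaling to 100 gives 13.0 : 58.8 : 100.0 : 75.6 : 21.4.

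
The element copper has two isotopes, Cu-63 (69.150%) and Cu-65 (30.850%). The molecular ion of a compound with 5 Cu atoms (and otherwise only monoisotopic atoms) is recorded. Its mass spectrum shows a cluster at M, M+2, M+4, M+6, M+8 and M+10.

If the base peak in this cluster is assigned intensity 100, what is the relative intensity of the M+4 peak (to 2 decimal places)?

(0.69150 + 0.30850)^5 gives M 0.1581, M+2 0.3527, M+4 0.3147, M+6 0.1404, M+8 0.0313, M+10 0.0028; the largest is M+2.
P(M+2) = C(5,1) × 0.69150^4 × 0.30850^1 = 5 × 0.2286487 × 0.3085 = 0.352691 (base)
P(M+4) = C(5,2) × 0.69150^3 × 0.30850^2 = 10 × 0.33065611 × 0.09517225 = 0.314693
Relative intensity = 0.314693 / 0.352691 × 100 = 89.23

89.23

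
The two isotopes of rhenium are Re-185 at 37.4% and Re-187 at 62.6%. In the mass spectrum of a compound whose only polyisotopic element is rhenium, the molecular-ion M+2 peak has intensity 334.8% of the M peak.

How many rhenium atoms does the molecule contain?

2

For n independent Re atoms, I(M+2)/I(M) = n · (abundance Re-187) / (abundance Re-185) = n · 0.626/0.374.
n = 3.348 × 0.374/0.626 = 2.00 ≈ 2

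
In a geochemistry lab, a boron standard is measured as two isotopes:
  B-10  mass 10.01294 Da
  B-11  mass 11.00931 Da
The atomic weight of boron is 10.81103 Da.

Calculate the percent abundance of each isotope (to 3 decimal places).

Let x be the fractional abundance of B-10; then B-11 has abundance 1 − x.
10.01294·x + 11.00931·(1 − x) = 10.81103
(10.01294 − 11.00931)·x = 10.81103 − 11.00931
x = -0.19828 / -0.99637 = 0.19900 → 19.900% B-10, 80.100% B-11.

B-10: 19.900%, B-11: 80.100%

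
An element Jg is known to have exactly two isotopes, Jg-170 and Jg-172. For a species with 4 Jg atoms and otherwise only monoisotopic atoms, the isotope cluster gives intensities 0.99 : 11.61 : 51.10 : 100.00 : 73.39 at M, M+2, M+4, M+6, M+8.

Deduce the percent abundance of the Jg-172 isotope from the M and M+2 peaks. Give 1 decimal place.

74.6%

Write p for the Jg-170 fraction. I(M+2)/I(M) = [C(4,1)·p^3·(1−p)] / p^4 = 4·(1−p)/p = 11.61/0.99 = 11.7273
(1−p)/p = 11.7273/4 = 2.9318  ⇒  p = 1/(1 + 2.9318) = 0.2543
Jg-170: 25.4%, Jg-172: 74.6%.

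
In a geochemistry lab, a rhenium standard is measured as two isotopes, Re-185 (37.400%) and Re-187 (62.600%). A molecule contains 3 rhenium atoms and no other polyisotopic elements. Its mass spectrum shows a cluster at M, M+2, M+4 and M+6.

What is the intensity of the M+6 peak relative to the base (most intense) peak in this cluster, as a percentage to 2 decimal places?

Term probabilities: M 0.0523, M+2 0.2627, M+4 0.4397, M+6 0.2453. Base peak = M+4.
P(M+4) = C(3,2) × 0.37400^1 × 0.62600^2 = 3 × 0.3740 × 0.391876 = 0.439685 (base)
P(M+6) = C(3,3) × 0.37400^0 × 0.62600^3 = 1 × 1.0000 × 0.24531438 = 0.245314
Relative intensity = 0.245314 / 0.439685 × 100 = 55.79

55.79%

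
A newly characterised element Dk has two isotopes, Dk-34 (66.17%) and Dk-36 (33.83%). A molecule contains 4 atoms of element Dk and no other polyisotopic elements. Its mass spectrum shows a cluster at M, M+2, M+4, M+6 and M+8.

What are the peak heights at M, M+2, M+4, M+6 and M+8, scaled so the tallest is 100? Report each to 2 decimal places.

Each Dk atom is independently Dk-34 (p = 0.6617) or Dk-36 (q = 0.3383); the cluster is the binomial expansion (p + q)^4.
P(M) = 0.6617^4 = 0.191710
P(M+2) = 4 × 0.6617^3 × 0.3383^1 = 0.392054
P(M+4) = 6 × 0.6617^2 × 0.3383^2 = 0.300661
P(M+6) = 4 × 0.6617^1 × 0.3383^3 = 0.102477
P(M+8) = 0.3383^4 = 0.013098
The M+2 peak is largest (0.392054); scaling to 100 gives 48.90 : 100.00 : 76.69 : 26.14 : 3.34.

48.90 : 100.00 : 76.69 : 26.14 : 3.34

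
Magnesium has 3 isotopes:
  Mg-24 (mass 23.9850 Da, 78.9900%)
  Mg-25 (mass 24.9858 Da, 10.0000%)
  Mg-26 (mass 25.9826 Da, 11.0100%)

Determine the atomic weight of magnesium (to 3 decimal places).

24.305 Da

The abundance-weighted mean is 0.789900 × 23.9850 + 0.100000 × 24.9858 + 0.110100 × 25.9826
= 18.94575 + 2.49858 + 2.86068 = 24.30501 Da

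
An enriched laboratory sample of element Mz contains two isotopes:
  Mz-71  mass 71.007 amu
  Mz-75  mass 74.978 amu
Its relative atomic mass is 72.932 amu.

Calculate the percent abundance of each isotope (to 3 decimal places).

Mz-71: 51.524%, Mz-75: 48.476%

With x = fraction of Mz-71 (so Mz-75 is 1 − x):
71.007·x + 74.978·(1 − x) = 72.932
(71.007 − 74.978)·x = 72.932 − 74.978
x = -2.046 / -3.971 = 0.51524 → 51.524% Mz-71, 48.476% Mz-75.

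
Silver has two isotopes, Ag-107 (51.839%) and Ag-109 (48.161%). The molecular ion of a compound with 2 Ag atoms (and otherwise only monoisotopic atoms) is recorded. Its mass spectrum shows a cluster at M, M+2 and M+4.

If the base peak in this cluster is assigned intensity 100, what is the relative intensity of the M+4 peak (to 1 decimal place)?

Binomial terms of (0.51839 + 0.48161)^2: M 0.2687, M+2 0.4993, M+4 0.2319 → M+2 is the base peak.
P(M+2) = C(2,1) × 0.51839^1 × 0.48161^1 = 2 × 0.51839 × 0.48161 = 0.499324 (base)
P(M+4) = C(2,2) × 0.51839^0 × 0.48161^2 = 1 × 1.0000 × 0.23194819 = 0.231948
Relative intensity = 0.231948 / 0.499324 × 100 = 46.5

46.5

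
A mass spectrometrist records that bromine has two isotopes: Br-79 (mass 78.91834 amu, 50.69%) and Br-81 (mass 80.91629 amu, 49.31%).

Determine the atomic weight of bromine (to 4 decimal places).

79.9035 amu

Average mass = Σ (abundance × isotope mass) = 0.5069 × 78.91834 + 0.4931 × 80.91629
= 40.003707 + 39.899823 = 79.903530 amu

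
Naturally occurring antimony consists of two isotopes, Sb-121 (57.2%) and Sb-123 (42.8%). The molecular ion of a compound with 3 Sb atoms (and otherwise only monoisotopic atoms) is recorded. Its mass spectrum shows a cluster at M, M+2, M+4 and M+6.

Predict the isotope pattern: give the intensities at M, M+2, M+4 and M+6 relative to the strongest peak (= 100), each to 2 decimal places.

44.55 : 100.00 : 74.83 : 18.66

Each Sb atom is independently Sb-121 (p = 0.572) or Sb-123 (q = 0.428); the cluster is the binomial expansion (p + q)^3.
P(M) = 0.572^3 = 0.187149
P(M+2) = 3 × 0.572^2 × 0.428^1 = 0.420104
P(M+4) = 3 × 0.572^1 × 0.428^2 = 0.314344
P(M+6) = 0.428^3 = 0.078403
The M+2 peak is largest (0.420104); scaling to 100 gives 44.55 : 100.00 : 74.83 : 18.66.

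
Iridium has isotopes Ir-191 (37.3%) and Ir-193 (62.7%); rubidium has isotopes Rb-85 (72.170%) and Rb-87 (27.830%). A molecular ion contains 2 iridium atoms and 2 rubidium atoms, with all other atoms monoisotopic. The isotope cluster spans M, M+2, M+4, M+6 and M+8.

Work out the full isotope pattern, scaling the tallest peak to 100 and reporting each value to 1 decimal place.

Iridium pattern (n=2): 0.139129 : 0.467742 : 0.393129
Rubidium pattern (n=2): 0.52085089 : 0.40169822 : 0.07745089
Convolve the two distributions (both contribute in 2-u steps):
  M: 0.139129×0.52085089 = 0.072465
  M+2: 0.139129×0.40169822 + 0.467742×0.52085089 = 0.299512
  M+4: 0.139129×0.07745089 + 0.467742×0.40169822 + 0.393129×0.52085089 = 0.403428
  M+6: 0.467742×0.07745089 + 0.393129×0.40169822 = 0.194146
  M+8: 0.393129×0.07745089 = 0.030448
Scale to base peak (0.403428) = 100: 18.0 : 74.2 : 100.0 : 48.1 : 7.5

18.0 : 74.2 : 100.0 : 48.1 : 7.5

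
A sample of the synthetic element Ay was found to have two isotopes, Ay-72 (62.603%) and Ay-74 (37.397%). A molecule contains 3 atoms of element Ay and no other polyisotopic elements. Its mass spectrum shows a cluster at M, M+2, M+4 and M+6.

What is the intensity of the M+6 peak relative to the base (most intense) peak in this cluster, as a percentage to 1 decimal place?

11.9%

Term probabilities: M 0.2453, M+2 0.4397, M+4 0.2627, M+6 0.0523. Base peak = M+2.
P(M+2) = C(3,1) × 0.62603^2 × 0.37397^1 = 3 × 0.39191356 × 0.37397 = 0.439692 (base)
P(M+6) = C(3,3) × 0.62603^0 × 0.37397^3 = 1 × 1.0000 × 0.05230104 = 0.052301
Relative intensity = 0.052301 / 0.439692 × 100 = 11.9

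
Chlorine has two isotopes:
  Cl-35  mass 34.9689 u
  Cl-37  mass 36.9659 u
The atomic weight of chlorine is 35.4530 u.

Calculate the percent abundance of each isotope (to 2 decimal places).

Cl-35: 75.76%, Cl-37: 24.24%

Let x be the fractional abundance of Cl-35; then Cl-37 has abundance 1 − x.
34.9689·x + 36.9659·(1 − x) = 35.4530
(34.9689 − 36.9659)·x = 35.4530 − 36.9659
x = -1.5129 / -1.9970 = 0.75759 → 75.76% Cl-35, 24.24% Cl-37.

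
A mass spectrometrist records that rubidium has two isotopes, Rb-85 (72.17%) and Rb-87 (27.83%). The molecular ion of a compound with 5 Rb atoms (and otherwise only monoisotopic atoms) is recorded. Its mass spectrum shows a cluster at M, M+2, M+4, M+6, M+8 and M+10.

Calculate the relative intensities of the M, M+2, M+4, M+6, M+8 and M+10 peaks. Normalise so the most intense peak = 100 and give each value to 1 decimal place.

Each Rb atom is independently Rb-85 (p = 0.7217) or Rb-87 (q = 0.2783); the cluster is the binomial expansion (p + q)^5.
P(M) = 0.7217^5 = 0.195787
P(M+2) = 5 × 0.7217^4 × 0.2783^1 = 0.377494
P(M+4) = 10 × 0.7217^3 × 0.2783^2 = 0.291136
P(M+6) = 10 × 0.7217^2 × 0.2783^3 = 0.112267
P(M+8) = 5 × 0.7217^1 × 0.2783^4 = 0.021646
P(M+10) = 0.2783^5 = 0.001669
The M+2 peak is largest (0.377494); scaling to 100 gives 51.9 : 100.0 : 77.1 : 29.7 : 5.7 : 0.4.

51.9 : 100.0 : 77.1 : 29.7 : 5.7 : 0.4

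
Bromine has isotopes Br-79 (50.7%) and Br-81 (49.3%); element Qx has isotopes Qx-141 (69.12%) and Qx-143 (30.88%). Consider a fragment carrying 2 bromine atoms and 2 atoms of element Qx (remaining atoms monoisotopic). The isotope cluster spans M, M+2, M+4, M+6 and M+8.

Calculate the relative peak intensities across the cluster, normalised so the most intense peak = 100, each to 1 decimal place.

Bromine pattern (n=2): 0.257049 : 0.499902 : 0.243049
Element Qx pattern (n=2): 0.47775744 : 0.42688512 : 0.09535744
Convolve the two distributions (both contribute in 2-u steps):
  M: 0.257049×0.47775744 = 0.122807
  M+2: 0.257049×0.42688512 + 0.499902×0.47775744 = 0.348562
  M+4: 0.257049×0.09535744 + 0.499902×0.42688512 + 0.243049×0.47775744 = 0.354031
  M+6: 0.499902×0.09535744 + 0.243049×0.42688512 = 0.151423
  M+8: 0.243049×0.09535744 = 0.023177
Scale to base peak (0.354031) = 100: 34.7 : 98.5 : 100.0 : 42.8 : 6.5

34.7 : 98.5 : 100.0 : 42.8 : 6.5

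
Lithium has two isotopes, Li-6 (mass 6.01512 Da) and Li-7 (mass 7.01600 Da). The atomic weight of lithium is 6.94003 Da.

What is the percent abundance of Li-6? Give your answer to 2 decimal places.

7.59%

With x = fraction of Li-6 (so Li-7 is 1 − x):
6.01512·x + 7.01600·(1 − x) = 6.94003
(6.01512 − 7.01600)·x = 6.94003 − 7.01600
x = -0.07597 / -1.00088 = 0.07590 → 7.59% Li-6, 92.41% Li-7.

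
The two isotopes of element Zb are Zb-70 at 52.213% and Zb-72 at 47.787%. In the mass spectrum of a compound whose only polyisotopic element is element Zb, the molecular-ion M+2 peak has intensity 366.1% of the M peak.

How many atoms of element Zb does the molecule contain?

4

The M+2/M ratio from n Zb atoms is n · q/p = n · 0.47787/0.52213.
n = 3.661 × 0.52213/0.47787 = 4.00 ≈ 4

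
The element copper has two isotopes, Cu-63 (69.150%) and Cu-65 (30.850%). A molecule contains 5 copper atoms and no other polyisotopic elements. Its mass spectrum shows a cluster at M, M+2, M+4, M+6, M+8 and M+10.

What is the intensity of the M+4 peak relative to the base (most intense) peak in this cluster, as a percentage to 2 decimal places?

89.23%

(0.69150 + 0.30850)^5 gives M 0.1581, M+2 0.3527, M+4 0.3147, M+6 0.1404, M+8 0.0313, M+10 0.0028; the largest is M+2.
P(M+2) = C(5,1) × 0.69150^4 × 0.30850^1 = 5 × 0.2286487 × 0.3085 = 0.352691 (base)
P(M+4) = C(5,2) × 0.69150^3 × 0.30850^2 = 10 × 0.33065611 × 0.09517225 = 0.314693
Relative intensity = 0.314693 / 0.352691 × 100 = 89.23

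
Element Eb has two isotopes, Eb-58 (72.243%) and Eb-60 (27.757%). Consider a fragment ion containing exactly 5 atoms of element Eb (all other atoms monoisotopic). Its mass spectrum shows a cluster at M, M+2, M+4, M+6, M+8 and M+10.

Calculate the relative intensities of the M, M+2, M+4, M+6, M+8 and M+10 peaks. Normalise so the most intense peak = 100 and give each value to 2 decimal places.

The 5 Eb atoms are independent, so intensities follow the terms of (0.72243 + 0.27757)^5.
P(M) = 0.72243^5 = 0.196779
P(M+2) = 5 × 0.72243^4 × 0.27757^1 = 0.378029
P(M+4) = 10 × 0.72243^3 × 0.27757^2 = 0.290491
P(M+6) = 10 × 0.72243^2 × 0.27757^3 = 0.111612
P(M+8) = 5 × 0.72243^1 × 0.27757^4 = 0.021442
P(M+10) = 0.27757^5 = 0.001648
The M+2 peak is largest (0.378029); scaling to 100 gives 52.05 : 100.00 : 76.84 : 29.52 : 5.67 : 0.44.

52.05 : 100.00 : 76.84 : 29.52 : 5.67 : 0.44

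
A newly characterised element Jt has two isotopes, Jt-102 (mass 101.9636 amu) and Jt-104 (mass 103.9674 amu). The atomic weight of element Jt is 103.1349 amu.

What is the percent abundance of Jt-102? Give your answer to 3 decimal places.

With x = fraction of Jt-102 (so Jt-104 is 1 − x):
101.9636·x + 103.9674·(1 − x) = 103.1349
(101.9636 − 103.9674)·x = 103.1349 − 103.9674
x = -0.8325 / -2.0038 = 0.41546 → 41.546% Jt-102, 58.454% Jt-104.

41.546%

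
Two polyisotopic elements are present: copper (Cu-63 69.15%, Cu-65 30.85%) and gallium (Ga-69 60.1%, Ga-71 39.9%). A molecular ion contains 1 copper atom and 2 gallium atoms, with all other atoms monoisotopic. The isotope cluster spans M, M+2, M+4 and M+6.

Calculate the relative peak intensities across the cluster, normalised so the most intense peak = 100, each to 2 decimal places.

56.37 : 100.00 : 58.24 : 11.08

Copper pattern (n=1): 0.6915 : 0.3085
Gallium pattern (n=2): 0.361201 : 0.479598 : 0.159201
Convolve the two distributions (both contribute in 2-u steps):
  M: 0.6915×0.361201 = 0.249770
  M+2: 0.6915×0.479598 + 0.3085×0.361201 = 0.443073
  M+4: 0.6915×0.159201 + 0.3085×0.479598 = 0.258043
  M+6: 0.3085×0.159201 = 0.049114
Scale to base peak (0.443073) = 100: 56.37 : 100.00 : 58.24 : 11.08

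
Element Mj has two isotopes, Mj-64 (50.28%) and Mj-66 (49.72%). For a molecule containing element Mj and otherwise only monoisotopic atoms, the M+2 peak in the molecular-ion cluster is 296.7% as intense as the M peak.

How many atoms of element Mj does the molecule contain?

3

For n independent Mj atoms, I(M+2)/I(M) = n · (abundance Mj-66) / (abundance Mj-64) = n · 0.4972/0.5028.
n = 2.967 × 0.5028/0.4972 = 3.00 ≈ 3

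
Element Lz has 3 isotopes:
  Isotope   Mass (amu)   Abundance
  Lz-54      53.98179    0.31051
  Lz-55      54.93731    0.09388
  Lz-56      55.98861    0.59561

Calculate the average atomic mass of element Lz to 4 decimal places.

55.2668 amu

The abundance-weighted mean is 0.31051 × 53.98179 + 0.09388 × 54.93731 + 0.59561 × 55.98861
= 16.761886 + 5.157515 + 33.347376 = 55.266777 amu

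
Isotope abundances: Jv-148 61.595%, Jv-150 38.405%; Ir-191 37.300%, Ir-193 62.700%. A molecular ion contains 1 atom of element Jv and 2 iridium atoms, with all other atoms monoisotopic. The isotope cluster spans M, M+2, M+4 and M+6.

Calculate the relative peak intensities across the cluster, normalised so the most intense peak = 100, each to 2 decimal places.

Element Jv pattern (n=1): 0.61595 : 0.38405
Iridium pattern (n=2): 0.139129 : 0.467742 : 0.393129
Convolve the two distributions (both contribute in 2-u steps):
  M: 0.61595×0.139129 = 0.085697
  M+2: 0.61595×0.467742 + 0.38405×0.139129 = 0.341538
  M+4: 0.61595×0.393129 + 0.38405×0.467742 = 0.421784
  M+6: 0.38405×0.393129 = 0.150981
Scale to base peak (0.421784) = 100: 20.32 : 80.97 : 100.00 : 35.80

20.32 : 80.97 : 100.00 : 35.80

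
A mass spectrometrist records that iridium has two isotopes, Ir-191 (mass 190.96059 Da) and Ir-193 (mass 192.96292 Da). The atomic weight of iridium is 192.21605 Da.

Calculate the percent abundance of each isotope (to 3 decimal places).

Ir-191: 37.300%, Ir-193: 62.700%

Let x be the fractional abundance of Ir-191; then Ir-193 has abundance 1 − x.
190.96059·x + 192.96292·(1 − x) = 192.21605
(190.96059 − 192.96292)·x = 192.21605 − 192.96292
x = -0.74687 / -2.00233 = 0.37300 → 37.300% Ir-191, 62.700% Ir-193.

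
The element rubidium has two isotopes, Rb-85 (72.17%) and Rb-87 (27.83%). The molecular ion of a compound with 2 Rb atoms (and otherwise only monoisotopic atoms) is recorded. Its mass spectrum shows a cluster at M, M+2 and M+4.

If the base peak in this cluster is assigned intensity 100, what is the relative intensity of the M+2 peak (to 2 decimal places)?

77.12

Term probabilities: M 0.5209, M+2 0.4017, M+4 0.0775. Base peak = M.
P(M) = C(2,0) × 0.7217^2 × 0.2783^0 = 1 × 0.52085089 × 1.0000 = 0.520851 (base)
P(M+2) = C(2,1) × 0.7217^1 × 0.2783^1 = 2 × 0.7217 × 0.2783 = 0.401698
Relative intensity = 0.401698 / 0.520851 × 100 = 77.12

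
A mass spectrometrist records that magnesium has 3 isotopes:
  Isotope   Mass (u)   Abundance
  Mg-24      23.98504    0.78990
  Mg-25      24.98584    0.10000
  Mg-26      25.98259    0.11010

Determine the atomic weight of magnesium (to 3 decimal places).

Weight each isotope mass by its fractional abundance: 0.78990 × 23.98504 + 0.10000 × 24.98584 + 0.11010 × 25.98259
= 18.945783 + 2.498584 + 2.860683 = 24.305050 u

24.305 u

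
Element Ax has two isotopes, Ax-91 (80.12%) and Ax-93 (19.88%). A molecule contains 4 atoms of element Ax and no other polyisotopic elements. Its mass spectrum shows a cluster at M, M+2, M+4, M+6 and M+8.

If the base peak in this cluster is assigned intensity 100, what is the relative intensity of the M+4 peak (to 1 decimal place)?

Binomial terms of (0.8012 + 0.1988)^4: M 0.4121, M+2 0.4090, M+4 0.1522, M+6 0.0252, M+8 0.0016 → M is the base peak.
P(M) = C(4,0) × 0.8012^4 × 0.1988^0 = 1 × 0.41206314 × 1.0000 = 0.412063 (base)
P(M+4) = C(4,2) × 0.8012^2 × 0.1988^2 = 6 × 0.64192144 × 0.03952144 = 0.152218
Relative intensity = 0.152218 / 0.412063 × 100 = 36.9

36.9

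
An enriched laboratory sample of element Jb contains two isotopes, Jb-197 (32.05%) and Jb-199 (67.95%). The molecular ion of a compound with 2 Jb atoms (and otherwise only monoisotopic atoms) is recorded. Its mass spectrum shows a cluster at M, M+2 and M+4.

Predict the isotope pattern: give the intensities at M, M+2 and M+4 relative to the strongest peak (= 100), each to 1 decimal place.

22.2 : 94.3 : 100.0

Each Jb atom is independently Jb-197 (p = 0.3205) or Jb-199 (q = 0.6795); the cluster is the binomial expansion (p + q)^2.
P(M) = 0.3205^2 = 0.102720
P(M+2) = 2 × 0.3205^1 × 0.6795^1 = 0.435559
P(M+4) = 0.6795^2 = 0.461720
The M+4 peak is largest (0.461720); scaling to 100 gives 22.2 : 94.3 : 100.0.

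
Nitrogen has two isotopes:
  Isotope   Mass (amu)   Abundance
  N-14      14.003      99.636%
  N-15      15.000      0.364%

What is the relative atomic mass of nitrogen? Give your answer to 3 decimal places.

14.007 amu

Weight each isotope mass by its fractional abundance: 0.99636 × 14.003 + 0.00364 × 15.000
= 13.9520 + 0.0546 = 14.0066 amu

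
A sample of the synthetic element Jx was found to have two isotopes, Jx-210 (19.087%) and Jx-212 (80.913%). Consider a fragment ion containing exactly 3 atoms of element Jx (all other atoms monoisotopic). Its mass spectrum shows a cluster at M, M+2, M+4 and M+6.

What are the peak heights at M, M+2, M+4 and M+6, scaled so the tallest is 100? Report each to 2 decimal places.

Each Jx atom is independently Jx-210 (p = 0.19087) or Jx-212 (q = 0.80913); the cluster is the binomial expansion (p + q)^3.
P(M) = 0.19087^3 = 0.006954
P(M+2) = 3 × 0.19087^2 × 0.80913^1 = 0.088433
P(M+4) = 3 × 0.19087^1 × 0.80913^2 = 0.374883
P(M+6) = 0.80913^3 = 0.529730
The M+6 peak is largest (0.529730); scaling to 100 gives 1.31 : 16.69 : 70.77 : 100.00.

1.31 : 16.69 : 70.77 : 100.00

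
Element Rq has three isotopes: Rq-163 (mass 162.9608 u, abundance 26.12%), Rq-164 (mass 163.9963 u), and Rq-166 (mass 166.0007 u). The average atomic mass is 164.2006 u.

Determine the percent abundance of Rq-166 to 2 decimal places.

The remaining 73.88% is split between Rq-164 (fraction x) and Rq-166 (fraction 0.7388 − x).
Substituting: 163.9963x + 166.0007(0.7388 − x) = 121.63523904
(163.9963 − 166.0007)x = -1.00607812  ⇒  x = 0.50193, y = 0.23687
Rq-164: 50.19%, Rq-166: 23.69%.

23.69%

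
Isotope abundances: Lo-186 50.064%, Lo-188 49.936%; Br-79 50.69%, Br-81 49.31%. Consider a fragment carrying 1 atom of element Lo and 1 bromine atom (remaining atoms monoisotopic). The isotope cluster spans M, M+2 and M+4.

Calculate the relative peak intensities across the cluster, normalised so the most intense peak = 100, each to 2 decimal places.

Element Lo pattern (n=1): 0.50064 : 0.49936
Bromine pattern (n=1): 0.5069 : 0.4931
Convolve the two distributions (both contribute in 2-u steps):
  M: 0.50064×0.5069 = 0.253774
  M+2: 0.50064×0.4931 + 0.49936×0.5069 = 0.499991
  M+4: 0.49936×0.4931 = 0.246234
Scale to base peak (0.499991) = 100: 50.76 : 100.00 : 49.25

50.76 : 100.00 : 49.25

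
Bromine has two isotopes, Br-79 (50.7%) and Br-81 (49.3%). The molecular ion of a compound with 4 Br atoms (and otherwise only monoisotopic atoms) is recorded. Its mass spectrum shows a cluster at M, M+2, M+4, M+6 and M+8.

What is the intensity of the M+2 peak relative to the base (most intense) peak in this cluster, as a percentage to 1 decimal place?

68.6%

Term probabilities: M 0.0661, M+2 0.2570, M+4 0.3749, M+6 0.2430, M+8 0.0591. Base peak = M+4.
P(M+4) = C(4,2) × 0.507^2 × 0.493^2 = 6 × 0.257049 × 0.243049 = 0.374853 (base)
P(M+2) = C(4,1) × 0.507^3 × 0.493^1 = 4 × 0.13032384 × 0.4930 = 0.256999
Relative intensity = 0.256999 / 0.374853 × 100 = 68.6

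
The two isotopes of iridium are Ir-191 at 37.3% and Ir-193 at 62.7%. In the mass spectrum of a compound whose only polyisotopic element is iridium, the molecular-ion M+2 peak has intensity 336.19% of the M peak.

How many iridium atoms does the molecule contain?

With n Ir atoms, P(M+2)/P(M) = C(n,1)·p^(n−1)q / p^n = n·q/p = n · 0.627/0.373.
n = 3.3619 × 0.373/0.627 = 2.00 ≈ 2

2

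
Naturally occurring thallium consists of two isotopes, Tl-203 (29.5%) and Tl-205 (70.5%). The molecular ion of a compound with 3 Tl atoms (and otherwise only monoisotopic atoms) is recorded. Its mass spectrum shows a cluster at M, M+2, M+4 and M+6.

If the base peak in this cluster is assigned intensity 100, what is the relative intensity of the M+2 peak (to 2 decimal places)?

Binomial terms of (0.295 + 0.705)^3: M 0.0257, M+2 0.1841, M+4 0.4399, M+6 0.3504 → M+4 is the base peak.
P(M+4) = C(3,2) × 0.295^1 × 0.705^2 = 3 × 0.2950 × 0.497025 = 0.439867 (base)
P(M+2) = C(3,1) × 0.295^2 × 0.705^1 = 3 × 0.087025 × 0.7050 = 0.184058
Relative intensity = 0.184058 / 0.439867 × 100 = 41.84

41.84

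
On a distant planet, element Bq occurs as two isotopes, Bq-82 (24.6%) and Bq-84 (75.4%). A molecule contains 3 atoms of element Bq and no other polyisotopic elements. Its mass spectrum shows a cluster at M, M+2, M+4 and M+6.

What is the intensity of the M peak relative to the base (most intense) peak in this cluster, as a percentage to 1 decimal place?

3.5%

(0.246 + 0.754)^3 gives M 0.0149, M+2 0.1369, M+4 0.4196, M+6 0.4287; the largest is M+6.
P(M+6) = C(3,3) × 0.246^0 × 0.754^3 = 1 × 1.0000 × 0.42866106 = 0.428661 (base)
P(M) = C(3,0) × 0.246^3 × 0.754^0 = 1 × 0.01488694 × 1.0000 = 0.014887
Relative intensity = 0.014887 / 0.428661 × 100 = 3.5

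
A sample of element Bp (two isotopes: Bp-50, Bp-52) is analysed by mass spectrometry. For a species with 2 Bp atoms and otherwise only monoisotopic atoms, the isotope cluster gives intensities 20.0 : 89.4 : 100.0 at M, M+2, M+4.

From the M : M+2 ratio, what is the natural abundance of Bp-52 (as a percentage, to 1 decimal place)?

If p is the fraction of Bp that is Bp-50, then I(M+2)/I(M) = [C(2,1)·p^1·(1−p)] / p^2 = 2·(1−p)/p = 89.4/20.0 = 4.4700
(1−p)/p = 4.4700/2 = 2.2350  ⇒  p = 1/(1 + 2.2350) = 0.3091
Bp-50: 30.9%, Bp-52: 69.1%.

69.1%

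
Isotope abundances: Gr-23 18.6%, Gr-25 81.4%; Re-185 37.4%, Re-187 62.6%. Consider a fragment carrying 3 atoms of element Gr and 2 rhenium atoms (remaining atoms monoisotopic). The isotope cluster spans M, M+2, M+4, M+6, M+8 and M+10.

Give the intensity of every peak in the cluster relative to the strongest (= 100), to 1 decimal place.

Element Gr pattern (n=3): 0.00643486 : 0.08448343 : 0.36972857 : 0.53935314
Rhenium pattern (n=2): 0.139876 : 0.468248 : 0.391876
Convolve the two distributions (both contribute in 2-u steps):
  M: 0.00643486×0.139876 = 0.000900
  M+2: 0.00643486×0.468248 + 0.08448343×0.139876 = 0.014830
  M+4: 0.00643486×0.391876 + 0.08448343×0.468248 + 0.36972857×0.139876 = 0.093797
  M+6: 0.08448343×0.391876 + 0.36972857×0.468248 + 0.53935314×0.139876 = 0.281674
  M+8: 0.36972857×0.391876 + 0.53935314×0.468248 = 0.397439
  M+10: 0.53935314×0.391876 = 0.211360
Scale to base peak (0.397439) = 100: 0.2 : 3.7 : 23.6 : 70.9 : 100.0 : 53.2

0.2 : 3.7 : 23.6 : 70.9 : 100.0 : 53.2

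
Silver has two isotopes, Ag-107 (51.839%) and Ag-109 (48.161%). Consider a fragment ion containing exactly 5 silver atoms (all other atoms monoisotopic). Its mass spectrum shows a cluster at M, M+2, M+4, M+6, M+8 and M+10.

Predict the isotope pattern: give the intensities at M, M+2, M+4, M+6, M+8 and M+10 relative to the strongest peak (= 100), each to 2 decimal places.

Expanding (0.51839 + 0.48161)^5:
P(M) = 0.51839^5 = 0.037435
P(M+2) = 5 × 0.51839^4 × 0.48161^1 = 0.173897
P(M+4) = 10 × 0.51839^3 × 0.48161^2 = 0.323118
P(M+6) = 10 × 0.51839^2 × 0.48161^3 = 0.300192
P(M+8) = 5 × 0.51839^1 × 0.48161^4 = 0.139447
P(M+10) = 0.48161^5 = 0.025911
The M+4 peak is largest (0.323118); scaling to 100 gives 11.59 : 53.82 : 100.00 : 92.90 : 43.16 : 8.02.

11.59 : 53.82 : 100.00 : 92.90 : 43.16 : 8.02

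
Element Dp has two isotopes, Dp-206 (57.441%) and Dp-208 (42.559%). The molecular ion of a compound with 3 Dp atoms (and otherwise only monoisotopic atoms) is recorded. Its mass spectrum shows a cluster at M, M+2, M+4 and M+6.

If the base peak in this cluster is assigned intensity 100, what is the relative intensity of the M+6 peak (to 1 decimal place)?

18.3

Term probabilities: M 0.1895, M+2 0.4213, M+4 0.3121, M+6 0.0771. Base peak = M+2.
P(M+2) = C(3,1) × 0.57441^2 × 0.42559^1 = 3 × 0.32994685 × 0.42559 = 0.421266 (base)
P(M+6) = C(3,3) × 0.57441^0 × 0.42559^3 = 1 × 1.0000 × 0.07708578 = 0.077086
Relative intensity = 0.077086 / 0.421266 × 100 = 18.3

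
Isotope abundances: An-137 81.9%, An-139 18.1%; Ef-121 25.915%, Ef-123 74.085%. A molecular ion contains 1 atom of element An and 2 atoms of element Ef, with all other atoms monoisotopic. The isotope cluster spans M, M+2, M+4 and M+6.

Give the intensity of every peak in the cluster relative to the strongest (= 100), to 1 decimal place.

10.6 : 62.9 : 100.0 : 19.1

Element An pattern (n=1): 0.8190 : 0.1810
Element Ef pattern (n=2): 0.06715872 : 0.38398256 : 0.54885872
Convolve the two distributions (both contribute in 2-u steps):
  M: 0.8190×0.06715872 = 0.055003
  M+2: 0.8190×0.38398256 + 0.1810×0.06715872 = 0.326637
  M+4: 0.8190×0.54885872 + 0.1810×0.38398256 = 0.519016
  M+6: 0.1810×0.54885872 = 0.099343
Scale to base peak (0.519016) = 100: 10.6 : 62.9 : 100.0 : 19.1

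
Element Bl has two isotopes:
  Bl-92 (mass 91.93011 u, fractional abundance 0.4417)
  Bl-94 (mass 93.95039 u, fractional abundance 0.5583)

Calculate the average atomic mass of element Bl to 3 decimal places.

The abundance-weighted mean is 0.4417 × 91.93011 + 0.5583 × 93.95039
= 40.605530 + 52.452503 = 93.058033 u

93.058 u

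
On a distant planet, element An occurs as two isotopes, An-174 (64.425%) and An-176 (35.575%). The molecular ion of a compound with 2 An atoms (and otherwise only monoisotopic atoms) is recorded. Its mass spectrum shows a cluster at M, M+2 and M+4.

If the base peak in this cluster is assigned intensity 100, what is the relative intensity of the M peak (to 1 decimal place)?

(0.64425 + 0.35575)^2 gives M 0.4151, M+2 0.4584, M+4 0.1266; the largest is M+2.
P(M+2) = C(2,1) × 0.64425^1 × 0.35575^1 = 2 × 0.64425 × 0.35575 = 0.458384 (base)
P(M) = C(2,0) × 0.64425^2 × 0.35575^0 = 1 × 0.41505806 × 1.0000 = 0.415058
Relative intensity = 0.415058 / 0.458384 × 100 = 90.5

90.5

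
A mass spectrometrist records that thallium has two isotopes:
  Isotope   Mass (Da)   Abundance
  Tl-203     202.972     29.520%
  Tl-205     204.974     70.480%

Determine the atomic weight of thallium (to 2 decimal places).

204.38 Da

The abundance-weighted mean is 0.29520 × 202.972 + 0.70480 × 204.974
= 59.9173 + 144.4657 = 204.3830 Da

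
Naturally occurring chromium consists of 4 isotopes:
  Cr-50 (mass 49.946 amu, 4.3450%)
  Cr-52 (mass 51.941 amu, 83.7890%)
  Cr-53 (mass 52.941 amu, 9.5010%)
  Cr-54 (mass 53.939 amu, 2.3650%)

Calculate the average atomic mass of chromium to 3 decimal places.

Weight each isotope mass by its fractional abundance: 0.043450 × 49.946 + 0.837890 × 51.941 + 0.095010 × 52.941 + 0.023650 × 53.939
= 2.1702 + 43.5208 + 5.0299 + 1.2757 = 51.9966 amu

51.997 amu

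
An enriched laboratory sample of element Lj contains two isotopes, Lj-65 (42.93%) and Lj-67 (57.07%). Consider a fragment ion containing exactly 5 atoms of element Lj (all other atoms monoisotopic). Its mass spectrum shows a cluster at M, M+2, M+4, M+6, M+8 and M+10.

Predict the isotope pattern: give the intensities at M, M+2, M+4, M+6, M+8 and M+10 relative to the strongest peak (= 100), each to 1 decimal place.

Expanding (0.4293 + 0.5707)^5:
P(M) = 0.4293^5 = 0.014582
P(M+2) = 5 × 0.4293^4 × 0.5707^1 = 0.096922
P(M+4) = 10 × 0.4293^3 × 0.5707^2 = 0.257691
P(M+6) = 10 × 0.4293^2 × 0.5707^3 = 0.342567
P(M+8) = 5 × 0.4293^1 × 0.5707^4 = 0.227700
P(M+10) = 0.5707^5 = 0.060540
The M+6 peak is largest (0.342567); scaling to 100 gives 4.3 : 28.3 : 75.2 : 100.0 : 66.5 : 17.7.

4.3 : 28.3 : 75.2 : 100.0 : 66.5 : 17.7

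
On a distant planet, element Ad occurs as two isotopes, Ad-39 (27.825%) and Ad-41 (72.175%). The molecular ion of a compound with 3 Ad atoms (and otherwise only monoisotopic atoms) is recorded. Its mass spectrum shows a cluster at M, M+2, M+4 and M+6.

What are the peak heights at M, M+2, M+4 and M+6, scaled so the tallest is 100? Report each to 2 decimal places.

4.95 : 38.55 : 100.00 : 86.46

Each Ad atom is independently Ad-39 (p = 0.27825) or Ad-41 (q = 0.72175); the cluster is the binomial expansion (p + q)^3.
P(M) = 0.27825^3 = 0.021543
P(M+2) = 3 × 0.27825^2 × 0.72175^1 = 0.167640
P(M+4) = 3 × 0.27825^1 × 0.72175^2 = 0.434841
P(M+6) = 0.72175^3 = 0.375976
The M+4 peak is largest (0.434841); scaling to 100 gives 4.95 : 38.55 : 100.00 : 86.46.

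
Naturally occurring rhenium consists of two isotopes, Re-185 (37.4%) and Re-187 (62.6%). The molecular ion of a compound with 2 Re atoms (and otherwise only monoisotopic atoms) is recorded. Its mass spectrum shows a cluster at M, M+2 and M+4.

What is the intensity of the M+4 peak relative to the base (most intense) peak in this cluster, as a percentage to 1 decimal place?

83.7%

Term probabilities: M 0.1399, M+2 0.4682, M+4 0.3919. Base peak = M+2.
P(M+2) = C(2,1) × 0.374^1 × 0.626^1 = 2 × 0.3740 × 0.6260 = 0.468248 (base)
P(M+4) = C(2,2) × 0.374^0 × 0.626^2 = 1 × 1.0000 × 0.391876 = 0.391876
Relative intensity = 0.391876 / 0.468248 × 100 = 83.7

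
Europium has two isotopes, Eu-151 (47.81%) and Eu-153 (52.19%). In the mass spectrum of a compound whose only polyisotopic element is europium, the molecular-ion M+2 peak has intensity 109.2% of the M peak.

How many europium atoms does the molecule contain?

1

For n independent Eu atoms, I(M+2)/I(M) = n · (abundance Eu-153) / (abundance Eu-151) = n · 0.5219/0.4781.
n = 1.092 × 0.4781/0.5219 = 1.00 ≈ 1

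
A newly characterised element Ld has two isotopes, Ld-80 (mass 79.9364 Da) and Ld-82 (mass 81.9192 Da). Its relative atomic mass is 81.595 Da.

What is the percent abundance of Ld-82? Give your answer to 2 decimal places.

Let x be the fractional abundance of Ld-80; then Ld-82 has abundance 1 − x.
79.9364·x + 81.9192·(1 − x) = 81.595
(79.9364 − 81.9192)·x = 81.595 − 81.9192
x = -0.3242 / -1.9828 = 0.16351 → 16.35% Ld-80, 83.65% Ld-82.

83.65%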